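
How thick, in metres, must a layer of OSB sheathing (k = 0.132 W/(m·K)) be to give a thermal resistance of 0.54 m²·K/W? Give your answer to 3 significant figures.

0.0713 m

L = R·k = 0.54 × 0.132 = 0.07128 m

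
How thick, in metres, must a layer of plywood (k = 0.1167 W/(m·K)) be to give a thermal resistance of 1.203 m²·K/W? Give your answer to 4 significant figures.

0.1404 m

L = R·k = 1.203 × 0.1167 = 0.14039 m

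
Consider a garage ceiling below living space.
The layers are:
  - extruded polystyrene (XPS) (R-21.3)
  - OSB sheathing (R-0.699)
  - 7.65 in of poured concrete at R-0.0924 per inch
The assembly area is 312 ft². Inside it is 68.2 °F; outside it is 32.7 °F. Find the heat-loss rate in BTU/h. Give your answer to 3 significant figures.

7.65 × 0.0924 = 0.7069
R_total = 21.3 + 0.699 + 0.7069 = 22.71 ft²·°F·h/BTU
Q = A·ΔT/R = 312 × (68.2 − 32.7) / 22.71 = 487.8 BTU/h

488 BTU/h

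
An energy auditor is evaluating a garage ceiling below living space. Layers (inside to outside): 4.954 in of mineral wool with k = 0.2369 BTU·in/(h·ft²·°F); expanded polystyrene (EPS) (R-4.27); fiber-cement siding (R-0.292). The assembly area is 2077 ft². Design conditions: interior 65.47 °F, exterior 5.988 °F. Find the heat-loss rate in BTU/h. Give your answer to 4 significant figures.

4.954/0.2369 = 20.912
R_total = 20.912 + 4.27 + 0.292 = 25.474 ft²·°F·h/BTU
Q = A·ΔT/R = 2077 × (65.47 − 5.988) / 25.474 = 4849.9 BTU/h

4850 BTU/h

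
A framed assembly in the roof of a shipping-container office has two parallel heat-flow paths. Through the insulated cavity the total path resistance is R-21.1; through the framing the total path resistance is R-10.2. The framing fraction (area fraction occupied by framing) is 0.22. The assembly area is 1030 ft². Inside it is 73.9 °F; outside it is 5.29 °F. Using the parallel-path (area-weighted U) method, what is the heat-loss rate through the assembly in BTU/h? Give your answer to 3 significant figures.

4140 BTU/h

U_eff = 0.78/21.1 + 0.22/10.2 = 0.03697 + 0.02157 = 0.05854
R_eff = 1/U_eff = 17.08 ft²·°F·h/BTU
Q = 1030 × (73.9 − 5.29) / 17.08 = 4137 BTU/h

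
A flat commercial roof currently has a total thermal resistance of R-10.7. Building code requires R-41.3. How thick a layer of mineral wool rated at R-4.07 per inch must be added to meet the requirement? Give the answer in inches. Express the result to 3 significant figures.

7.52 in

ΔR = 41.3 − 10.7 = 30.6 ft²·°F·h/BTU
L = ΔR / (R/in) = 30.6/4.07 = 7.518 in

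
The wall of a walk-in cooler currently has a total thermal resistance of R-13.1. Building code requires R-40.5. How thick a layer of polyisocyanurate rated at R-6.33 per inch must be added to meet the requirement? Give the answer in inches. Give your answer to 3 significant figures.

4.33 in

ΔR = 40.5 − 13.1 = 27.4 ft²·°F·h/BTU
L = ΔR / (R/in) = 27.4/6.33 = 4.329 in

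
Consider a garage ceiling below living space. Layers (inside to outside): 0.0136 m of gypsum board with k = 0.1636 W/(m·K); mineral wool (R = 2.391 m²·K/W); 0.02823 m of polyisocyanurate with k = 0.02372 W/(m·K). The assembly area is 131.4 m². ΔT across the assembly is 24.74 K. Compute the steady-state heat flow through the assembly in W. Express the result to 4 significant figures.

0.0136/0.1636 = 0.08313
0.02823/0.02372 = 1.1901
R_total = 0.08313 + 2.391 + 1.1901 = 3.6643 m²·K/W
Q = A·ΔT/R = 131.4 × 24.74 / 3.6643 = 887.17 W

887.2 W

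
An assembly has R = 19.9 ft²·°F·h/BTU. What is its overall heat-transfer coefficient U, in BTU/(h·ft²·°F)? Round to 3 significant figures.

0.0503 BTU/(h·ft²·°F)

U = 1/R = 1/19.9 = 0.05025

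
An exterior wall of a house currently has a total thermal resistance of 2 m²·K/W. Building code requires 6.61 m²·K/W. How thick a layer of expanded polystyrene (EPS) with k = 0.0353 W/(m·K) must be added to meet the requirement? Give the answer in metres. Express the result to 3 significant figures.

ΔR = 6.61 − 2 = 4.61 m²·K/W
L = ΔR × k = 4.61 × 0.0353 = 0.1627 m

0.163 m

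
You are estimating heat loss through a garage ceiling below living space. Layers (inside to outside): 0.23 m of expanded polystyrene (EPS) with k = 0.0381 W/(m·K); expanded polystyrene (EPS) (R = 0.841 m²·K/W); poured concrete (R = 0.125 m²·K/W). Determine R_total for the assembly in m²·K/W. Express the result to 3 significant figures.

7.00 m²·K/W

0.23/0.0381 = 6.037
R_total = 6.037 + 0.841 + 0.125 = 7.003 m²·K/W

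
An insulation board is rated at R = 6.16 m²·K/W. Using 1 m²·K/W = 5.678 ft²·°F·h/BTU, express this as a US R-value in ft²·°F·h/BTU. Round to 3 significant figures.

R_US = 6.16 × 5.678 = 34.98

35.0 ft²·°F·h/BTU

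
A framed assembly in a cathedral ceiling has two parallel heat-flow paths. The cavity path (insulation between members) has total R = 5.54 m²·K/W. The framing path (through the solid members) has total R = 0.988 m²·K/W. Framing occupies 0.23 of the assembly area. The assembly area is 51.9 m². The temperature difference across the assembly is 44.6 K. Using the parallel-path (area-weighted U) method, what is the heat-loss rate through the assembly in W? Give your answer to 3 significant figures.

861 W

U_eff = 0.77/5.54 + 0.23/0.988 = 0.139 + 0.2328 = 0.3718
R_eff = 1/U_eff = 2.69 m²·K/W
Q = 51.9 × 44.6 / 2.69 = 860.6 W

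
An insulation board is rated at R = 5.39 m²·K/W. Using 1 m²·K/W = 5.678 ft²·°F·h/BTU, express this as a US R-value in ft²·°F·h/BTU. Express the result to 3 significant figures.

30.6 ft²·°F·h/BTU

R_US = 5.39 × 5.678 = 30.6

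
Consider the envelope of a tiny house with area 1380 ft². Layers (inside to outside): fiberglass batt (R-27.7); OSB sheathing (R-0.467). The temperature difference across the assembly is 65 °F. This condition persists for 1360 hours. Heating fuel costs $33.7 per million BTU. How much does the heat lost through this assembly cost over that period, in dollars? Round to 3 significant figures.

146 dollars

R_total = 27.7 + 0.467 = 28.17 ft²·°F·h/BTU
Q = 1380 × 65 / 28.17 = 3185 BTU/h
E = 3185 × 1360 = 4331000 BTU
Cost = 4331000/10⁶ × 33.7 = $146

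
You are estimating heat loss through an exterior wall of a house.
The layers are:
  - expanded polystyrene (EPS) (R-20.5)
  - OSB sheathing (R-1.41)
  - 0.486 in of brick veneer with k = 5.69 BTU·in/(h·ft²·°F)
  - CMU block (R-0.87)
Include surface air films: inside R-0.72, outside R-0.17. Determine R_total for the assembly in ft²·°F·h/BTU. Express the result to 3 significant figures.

23.8 ft²·°F·h/BTU

0.486/5.69 = 0.08541
R_total = 0.72 + 20.5 + 1.41 + 0.08541 + 0.87 + 0.17 = 23.76 ft²·°F·h/BTU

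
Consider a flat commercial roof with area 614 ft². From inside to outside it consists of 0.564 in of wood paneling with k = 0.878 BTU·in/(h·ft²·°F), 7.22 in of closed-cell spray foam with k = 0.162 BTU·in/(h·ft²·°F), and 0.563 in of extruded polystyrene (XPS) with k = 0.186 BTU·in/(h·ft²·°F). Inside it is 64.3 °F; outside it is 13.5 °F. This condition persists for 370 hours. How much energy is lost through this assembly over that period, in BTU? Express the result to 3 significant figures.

0.564/0.878 = 0.6424
7.22/0.162 = 44.57
0.563/0.186 = 3.027
R_total = 0.6424 + 44.57 + 3.027 = 48.24 ft²·°F·h/BTU
Q = 614 × (64.3 − 13.5) / 48.24 = 646.6 BTU/h
E = 646.6 × 370 = 239300 BTU

239000 BTU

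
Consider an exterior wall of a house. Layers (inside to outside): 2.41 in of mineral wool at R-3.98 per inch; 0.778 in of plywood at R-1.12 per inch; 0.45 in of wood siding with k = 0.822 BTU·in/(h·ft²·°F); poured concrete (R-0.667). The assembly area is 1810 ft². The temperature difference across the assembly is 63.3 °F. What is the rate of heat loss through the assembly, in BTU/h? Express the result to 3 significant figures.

2.41 × 3.98 = 9.592
0.778 × 1.12 = 0.8714
0.45/0.822 = 0.5474
R_total = 9.592 + 0.8714 + 0.5474 + 0.667 = 11.68 ft²·°F·h/BTU
Q = A·ΔT/R = 1810 × 63.3 / 11.68 = 9811 BTU/h

9810 BTU/h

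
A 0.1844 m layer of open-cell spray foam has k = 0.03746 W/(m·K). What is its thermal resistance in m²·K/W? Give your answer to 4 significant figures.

R = L/k = 0.1844/0.03746 = 4.9226 m²·K/W

4.923 m²·K/W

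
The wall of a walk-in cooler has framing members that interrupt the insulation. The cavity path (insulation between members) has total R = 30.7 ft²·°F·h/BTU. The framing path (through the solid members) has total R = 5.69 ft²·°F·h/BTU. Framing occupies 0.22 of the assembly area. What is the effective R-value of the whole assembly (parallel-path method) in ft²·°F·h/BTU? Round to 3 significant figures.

U_eff = 0.78/30.7 + 0.22/5.69 = 0.02541 + 0.03866 = 0.06407
R_eff = 1/U_eff = 15.61 ft²·°F·h/BTU

15.6 ft²·°F·h/BTU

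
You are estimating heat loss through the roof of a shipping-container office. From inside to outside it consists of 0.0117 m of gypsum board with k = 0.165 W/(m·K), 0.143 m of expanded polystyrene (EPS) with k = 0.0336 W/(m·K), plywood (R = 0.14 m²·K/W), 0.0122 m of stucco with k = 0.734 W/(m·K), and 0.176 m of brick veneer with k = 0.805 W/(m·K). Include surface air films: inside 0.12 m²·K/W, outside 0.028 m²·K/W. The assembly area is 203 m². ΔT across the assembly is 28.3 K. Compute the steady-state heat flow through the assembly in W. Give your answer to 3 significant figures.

1180 W

0.0117/0.165 = 0.07091
0.143/0.0336 = 4.256
0.0122/0.734 = 0.01662
0.176/0.805 = 0.2186
R_total = 0.12 + 0.07091 + 4.256 + 0.14 + 0.01662 + 0.2186 + 0.028 = 4.85 m²·K/W
Q = A·ΔT/R = 203 × 28.3 / 4.85 = 1184 W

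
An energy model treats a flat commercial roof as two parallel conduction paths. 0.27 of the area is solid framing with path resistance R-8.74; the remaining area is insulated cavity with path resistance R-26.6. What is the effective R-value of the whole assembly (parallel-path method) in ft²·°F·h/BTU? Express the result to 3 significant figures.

U_eff = 0.73/26.6 + 0.27/8.74 = 0.02744 + 0.03089 = 0.05834
R_eff = 1/U_eff = 17.14 ft²·°F·h/BTU

17.1 ft²·°F·h/BTU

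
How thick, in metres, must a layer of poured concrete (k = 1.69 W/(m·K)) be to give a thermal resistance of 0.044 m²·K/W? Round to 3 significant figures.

0.0744 m

L = R·k = 0.044 × 1.69 = 0.07436 m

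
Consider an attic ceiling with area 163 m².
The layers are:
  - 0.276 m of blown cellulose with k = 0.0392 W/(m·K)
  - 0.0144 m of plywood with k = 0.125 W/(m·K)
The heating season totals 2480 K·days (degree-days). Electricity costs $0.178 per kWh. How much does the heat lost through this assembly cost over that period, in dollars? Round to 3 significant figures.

241 dollars

0.276/0.0392 = 7.041
0.0144/0.125 = 0.1152
R_total = 7.041 + 0.1152 = 7.156 m²·K/W
E = A × HDD × 24 / R / 1000 = 163 × 2480 × 24 / 7.156 / 1000 = 1356 kWh
Cost = 1356 × 0.178 = $241.3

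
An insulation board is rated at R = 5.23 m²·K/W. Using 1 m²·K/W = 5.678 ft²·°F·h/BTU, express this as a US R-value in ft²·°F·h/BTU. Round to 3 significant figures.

R_US = 5.23 × 5.678 = 29.7

29.7 ft²·°F·h/BTU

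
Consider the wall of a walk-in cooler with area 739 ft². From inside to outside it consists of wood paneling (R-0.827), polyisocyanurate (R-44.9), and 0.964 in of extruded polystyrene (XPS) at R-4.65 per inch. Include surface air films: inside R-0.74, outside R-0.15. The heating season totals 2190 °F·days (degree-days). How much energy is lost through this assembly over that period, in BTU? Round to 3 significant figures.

0.964 × 4.65 = 4.483
R_total = 0.74 + 0.827 + 44.9 + 4.483 + 0.15 = 51.1 ft²·°F·h/BTU
E = A × HDD × 24 / R = 739 × 2190 × 24 / 51.1 = 760100 BTU

760000 BTU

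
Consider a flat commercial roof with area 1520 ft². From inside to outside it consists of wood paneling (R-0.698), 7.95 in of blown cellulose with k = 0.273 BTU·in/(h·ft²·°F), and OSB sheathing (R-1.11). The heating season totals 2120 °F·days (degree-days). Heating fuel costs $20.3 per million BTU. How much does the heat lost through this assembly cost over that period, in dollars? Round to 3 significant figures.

7.95/0.273 = 29.12
R_total = 0.698 + 29.12 + 1.11 = 30.93 ft²·°F·h/BTU
E = A × HDD × 24 / R = 1520 × 2120 × 24 / 30.93 = 2500000 BTU
Cost = 2500000/10⁶ × 20.3 = $50.76

50.8 dollars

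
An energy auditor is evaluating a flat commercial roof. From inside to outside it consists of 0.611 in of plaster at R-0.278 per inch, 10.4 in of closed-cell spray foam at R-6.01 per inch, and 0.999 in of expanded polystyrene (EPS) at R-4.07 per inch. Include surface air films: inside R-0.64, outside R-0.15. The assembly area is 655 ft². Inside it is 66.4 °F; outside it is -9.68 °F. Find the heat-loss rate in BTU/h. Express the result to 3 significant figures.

0.611 × 0.278 = 0.1699
10.4 × 6.01 = 62.5
0.999 × 4.07 = 4.066
R_total = 0.64 + 0.1699 + 62.5 + 4.066 + 0.15 = 67.53 ft²·°F·h/BTU
Q = A·ΔT/R = 655 × (66.4 − (-9.68)) / 67.53 = 737.9 BTU/h

738 BTU/h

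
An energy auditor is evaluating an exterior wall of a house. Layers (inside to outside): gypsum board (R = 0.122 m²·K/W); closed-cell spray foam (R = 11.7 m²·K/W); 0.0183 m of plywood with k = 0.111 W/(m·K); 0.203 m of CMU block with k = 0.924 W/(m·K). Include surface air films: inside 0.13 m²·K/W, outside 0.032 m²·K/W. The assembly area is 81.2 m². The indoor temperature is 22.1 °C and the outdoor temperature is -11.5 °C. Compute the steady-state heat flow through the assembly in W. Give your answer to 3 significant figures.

0.0183/0.111 = 0.1649
0.203/0.924 = 0.2197
R_total = 0.13 + 0.122 + 11.7 + 0.1649 + 0.2197 + 0.032 = 12.37 m²·K/W
Q = A·ΔT/R = 81.2 × (22.1 − (-11.5)) / 12.37 = 220.6 W

221 W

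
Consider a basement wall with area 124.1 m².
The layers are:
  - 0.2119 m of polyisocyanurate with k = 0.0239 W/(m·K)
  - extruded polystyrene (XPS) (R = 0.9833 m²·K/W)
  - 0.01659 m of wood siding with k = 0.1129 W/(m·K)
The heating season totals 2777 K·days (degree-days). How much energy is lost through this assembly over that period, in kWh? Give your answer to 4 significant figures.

827.4 kWh

0.2119/0.0239 = 8.8661
0.01659/0.1129 = 0.14694
R_total = 8.8661 + 0.9833 + 0.14694 = 9.9964 m²·K/W
E = A × HDD × 24 / R / 1000 = 124.1 × 2777 × 24 / 9.9964 / 1000 = 827.4 kWh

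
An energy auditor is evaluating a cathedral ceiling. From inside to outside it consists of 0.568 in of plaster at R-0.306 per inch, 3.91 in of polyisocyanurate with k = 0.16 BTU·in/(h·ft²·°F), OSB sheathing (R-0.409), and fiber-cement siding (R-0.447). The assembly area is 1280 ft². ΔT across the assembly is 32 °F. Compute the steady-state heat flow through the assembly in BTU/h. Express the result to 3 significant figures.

1610 BTU/h

0.568 × 0.306 = 0.1738
3.91/0.16 = 24.44
R_total = 0.1738 + 24.44 + 0.409 + 0.447 = 25.47 ft²·°F·h/BTU
Q = A·ΔT/R = 1280 × 32 / 25.47 = 1608 BTU/h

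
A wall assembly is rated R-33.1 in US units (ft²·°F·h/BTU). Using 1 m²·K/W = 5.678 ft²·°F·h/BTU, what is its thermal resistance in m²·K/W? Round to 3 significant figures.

R_SI = 33.1/5.678 = 5.83

5.83 m²·K/W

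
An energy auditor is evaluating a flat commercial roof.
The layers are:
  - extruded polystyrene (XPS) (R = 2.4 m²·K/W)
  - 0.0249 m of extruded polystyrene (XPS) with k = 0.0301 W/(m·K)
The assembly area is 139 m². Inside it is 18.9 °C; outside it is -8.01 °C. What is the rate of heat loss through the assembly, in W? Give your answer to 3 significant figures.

0.0249/0.0301 = 0.8272
R_total = 2.4 + 0.8272 = 3.227 m²·K/W
Q = A·ΔT/R = 139 × (18.9 − (-8.01)) / 3.227 = 1159 W

1160 W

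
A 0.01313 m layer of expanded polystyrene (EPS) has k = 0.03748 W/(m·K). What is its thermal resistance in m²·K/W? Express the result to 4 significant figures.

R = L/k = 0.01313/0.03748 = 0.35032 m²·K/W

0.3503 m²·K/W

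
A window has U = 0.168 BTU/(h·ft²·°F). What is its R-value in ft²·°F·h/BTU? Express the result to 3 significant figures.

5.95 ft²·°F·h/BTU

R = 1/U = 1/0.168 = 5.952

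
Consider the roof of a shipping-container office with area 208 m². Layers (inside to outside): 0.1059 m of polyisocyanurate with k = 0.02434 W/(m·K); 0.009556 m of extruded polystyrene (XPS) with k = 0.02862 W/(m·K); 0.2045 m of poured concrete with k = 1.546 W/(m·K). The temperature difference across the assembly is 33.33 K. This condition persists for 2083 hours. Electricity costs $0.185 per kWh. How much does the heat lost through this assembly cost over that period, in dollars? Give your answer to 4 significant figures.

554.6 dollars

0.1059/0.02434 = 4.3509
0.009556/0.02862 = 0.33389
0.2045/1.546 = 0.13228
R_total = 4.3509 + 0.33389 + 0.13228 = 4.817 m²·K/W
Q = 208 × 33.33 / 4.817 = 1439.2 W
E = 1439.2 W × 2083 h / 1000 = 2997.8 kWh
Cost = 2997.8 × 0.185 = $554.6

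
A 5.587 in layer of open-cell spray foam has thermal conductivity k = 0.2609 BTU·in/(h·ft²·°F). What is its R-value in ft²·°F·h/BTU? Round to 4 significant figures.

21.41 ft²·°F·h/BTU

R = L/k = 5.587/0.2609 = 21.414 ft²·°F·h/BTU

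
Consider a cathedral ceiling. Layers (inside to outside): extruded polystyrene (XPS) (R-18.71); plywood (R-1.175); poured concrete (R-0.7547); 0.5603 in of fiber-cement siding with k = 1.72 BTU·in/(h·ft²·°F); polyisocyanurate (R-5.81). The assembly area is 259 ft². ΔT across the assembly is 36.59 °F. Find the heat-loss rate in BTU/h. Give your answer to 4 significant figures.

353.9 BTU/h

0.5603/1.72 = 0.32576
R_total = 18.71 + 1.175 + 0.7547 + 0.32576 + 5.81 = 26.775 ft²·°F·h/BTU
Q = A·ΔT/R = 259 × 36.59 / 26.775 = 353.94 BTU/h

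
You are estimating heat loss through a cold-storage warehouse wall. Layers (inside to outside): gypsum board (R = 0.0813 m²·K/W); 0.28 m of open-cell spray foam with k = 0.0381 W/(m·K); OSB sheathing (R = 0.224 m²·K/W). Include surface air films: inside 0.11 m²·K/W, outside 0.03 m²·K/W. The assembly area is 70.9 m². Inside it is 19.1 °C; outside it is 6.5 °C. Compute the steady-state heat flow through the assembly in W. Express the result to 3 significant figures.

115 W

0.28/0.0381 = 7.349
R_total = 0.11 + 0.0813 + 7.349 + 0.224 + 0.03 = 7.794 m²·K/W
Q = A·ΔT/R = 70.9 × (19.1 − 6.5) / 7.794 = 114.6 W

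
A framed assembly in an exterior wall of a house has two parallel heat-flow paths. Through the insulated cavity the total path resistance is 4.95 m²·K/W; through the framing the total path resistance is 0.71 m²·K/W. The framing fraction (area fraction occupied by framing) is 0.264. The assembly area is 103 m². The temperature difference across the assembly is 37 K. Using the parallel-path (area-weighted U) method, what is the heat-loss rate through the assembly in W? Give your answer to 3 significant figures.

U_eff = 0.736/4.95 + 0.264/0.71 = 0.1487 + 0.3718 = 0.5205
R_eff = 1/U_eff = 1.921 m²·K/W
Q = 103 × 37 / 1.921 = 1984 W

1980 W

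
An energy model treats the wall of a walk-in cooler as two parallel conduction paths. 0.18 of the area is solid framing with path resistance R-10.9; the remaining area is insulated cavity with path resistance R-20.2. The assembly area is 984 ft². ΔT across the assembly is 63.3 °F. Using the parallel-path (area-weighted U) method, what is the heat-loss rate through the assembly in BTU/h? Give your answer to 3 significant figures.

3560 BTU/h

U_eff = 0.82/20.2 + 0.18/10.9 = 0.04059 + 0.01651 = 0.05711
R_eff = 1/U_eff = 17.51 ft²·°F·h/BTU
Q = 984 × 63.3 / 17.51 = 3557 BTU/h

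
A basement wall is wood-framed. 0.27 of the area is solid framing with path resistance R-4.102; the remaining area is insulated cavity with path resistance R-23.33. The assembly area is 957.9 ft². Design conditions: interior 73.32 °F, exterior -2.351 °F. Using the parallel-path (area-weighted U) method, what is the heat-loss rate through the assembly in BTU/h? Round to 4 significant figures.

7039 BTU/h

U_eff = 0.73/23.33 + 0.27/4.102 = 0.03129 + 0.065822 = 0.097112
R_eff = 1/U_eff = 10.297 ft²·°F·h/BTU
Q = 957.9 × (73.32 − (-2.351)) / 10.297 = 7039.2 BTU/h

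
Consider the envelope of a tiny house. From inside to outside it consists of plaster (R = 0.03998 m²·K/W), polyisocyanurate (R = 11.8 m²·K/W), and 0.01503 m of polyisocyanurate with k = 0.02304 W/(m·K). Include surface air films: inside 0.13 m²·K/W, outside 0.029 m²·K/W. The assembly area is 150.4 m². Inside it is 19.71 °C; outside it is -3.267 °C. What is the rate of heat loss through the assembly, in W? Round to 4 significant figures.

273.2 W

0.01503/0.02304 = 0.65234
R_total = 0.13 + 0.03998 + 11.8 + 0.65234 + 0.029 = 12.651 m²·K/W
Q = A·ΔT/R = 150.4 × (19.71 − (-3.267)) / 12.651 = 273.15 W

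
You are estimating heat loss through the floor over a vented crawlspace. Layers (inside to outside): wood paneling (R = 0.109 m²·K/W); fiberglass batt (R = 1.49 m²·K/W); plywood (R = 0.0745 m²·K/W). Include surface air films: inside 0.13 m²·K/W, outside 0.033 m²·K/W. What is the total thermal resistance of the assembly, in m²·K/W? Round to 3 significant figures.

R_total = 0.13 + 0.109 + 1.49 + 0.0745 + 0.033 = 1.837 m²·K/W

1.84 m²·K/W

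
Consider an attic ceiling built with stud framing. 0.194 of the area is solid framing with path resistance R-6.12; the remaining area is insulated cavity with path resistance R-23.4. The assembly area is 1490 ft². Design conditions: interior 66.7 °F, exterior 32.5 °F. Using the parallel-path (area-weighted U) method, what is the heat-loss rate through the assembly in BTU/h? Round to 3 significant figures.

U_eff = 0.806/23.4 + 0.194/6.12 = 0.03444 + 0.0317 = 0.06614
R_eff = 1/U_eff = 15.12 ft²·°F·h/BTU
Q = 1490 × (66.7 − 32.5) / 15.12 = 3371 BTU/h

3370 BTU/h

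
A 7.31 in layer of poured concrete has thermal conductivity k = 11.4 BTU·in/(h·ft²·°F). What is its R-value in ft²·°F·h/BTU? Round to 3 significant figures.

0.641 ft²·°F·h/BTU

R = L/k = 7.31/11.4 = 0.6412 ft²·°F·h/BTU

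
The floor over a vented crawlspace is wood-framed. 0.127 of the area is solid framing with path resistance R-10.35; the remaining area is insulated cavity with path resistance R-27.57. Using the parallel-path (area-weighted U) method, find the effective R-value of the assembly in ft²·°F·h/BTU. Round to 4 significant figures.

22.76 ft²·°F·h/BTU

U_eff = 0.873/27.57 + 0.127/10.35 = 0.031665 + 0.012271 = 0.043935
R_eff = 1/U_eff = 22.761 ft²·°F·h/BTU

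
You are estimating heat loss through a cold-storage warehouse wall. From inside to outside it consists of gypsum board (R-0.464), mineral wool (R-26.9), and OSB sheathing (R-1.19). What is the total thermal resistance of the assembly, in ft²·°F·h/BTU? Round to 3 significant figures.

R_total = 0.464 + 26.9 + 1.19 = 28.55 ft²·°F·h/BTU

28.6 ft²·°F·h/BTU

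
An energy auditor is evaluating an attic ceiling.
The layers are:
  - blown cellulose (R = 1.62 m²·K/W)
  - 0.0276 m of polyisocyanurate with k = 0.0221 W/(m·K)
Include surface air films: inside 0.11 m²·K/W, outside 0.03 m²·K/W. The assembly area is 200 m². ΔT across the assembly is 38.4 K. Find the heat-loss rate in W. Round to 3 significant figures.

0.0276/0.0221 = 1.249
R_total = 0.11 + 1.62 + 1.249 + 0.03 = 3.009 m²·K/W
Q = A·ΔT/R = 200 × 38.4 / 3.009 = 2552 W

2550 W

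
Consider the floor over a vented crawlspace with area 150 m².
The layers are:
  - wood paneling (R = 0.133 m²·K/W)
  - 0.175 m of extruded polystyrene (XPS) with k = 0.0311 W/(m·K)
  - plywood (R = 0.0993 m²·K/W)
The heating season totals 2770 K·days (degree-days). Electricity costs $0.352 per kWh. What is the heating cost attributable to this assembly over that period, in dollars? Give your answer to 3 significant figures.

0.175/0.0311 = 5.627
R_total = 0.133 + 5.627 + 0.0993 = 5.859 m²·K/W
E = A × HDD × 24 / R / 1000 = 150 × 2770 × 24 / 5.859 / 1000 = 1702 kWh
Cost = 1702 × 0.352 = $599.1

599 dollars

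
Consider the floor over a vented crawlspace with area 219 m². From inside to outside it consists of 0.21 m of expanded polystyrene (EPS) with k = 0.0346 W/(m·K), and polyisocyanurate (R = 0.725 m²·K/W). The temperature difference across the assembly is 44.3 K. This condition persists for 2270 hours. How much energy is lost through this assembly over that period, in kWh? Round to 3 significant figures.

0.21/0.0346 = 6.069
R_total = 6.069 + 0.725 = 6.794 m²·K/W
Q = 219 × 44.3 / 6.794 = 1428 W
E = 1428 W × 2270 h / 1000 = 3241 kWh

3240 kWh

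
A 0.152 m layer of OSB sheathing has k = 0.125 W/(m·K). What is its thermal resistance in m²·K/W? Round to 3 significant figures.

R = L/k = 0.152/0.125 = 1.216 m²·K/W

1.22 m²·K/W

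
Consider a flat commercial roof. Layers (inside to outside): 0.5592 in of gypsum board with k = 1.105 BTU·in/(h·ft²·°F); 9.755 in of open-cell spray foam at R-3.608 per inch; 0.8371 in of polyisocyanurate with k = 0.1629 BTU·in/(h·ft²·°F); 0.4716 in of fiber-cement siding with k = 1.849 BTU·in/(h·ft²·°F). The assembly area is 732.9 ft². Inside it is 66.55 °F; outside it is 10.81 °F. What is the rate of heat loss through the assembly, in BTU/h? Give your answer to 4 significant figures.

994.1 BTU/h

0.5592/1.105 = 0.50606
9.755 × 3.608 = 35.196
0.8371/0.1629 = 5.1387
0.4716/1.849 = 0.25506
R_total = 0.50606 + 35.196 + 5.1387 + 0.25506 = 41.096 ft²·°F·h/BTU
Q = A·ΔT/R = 732.9 × (66.55 − 10.81) / 41.096 = 994.06 BTU/h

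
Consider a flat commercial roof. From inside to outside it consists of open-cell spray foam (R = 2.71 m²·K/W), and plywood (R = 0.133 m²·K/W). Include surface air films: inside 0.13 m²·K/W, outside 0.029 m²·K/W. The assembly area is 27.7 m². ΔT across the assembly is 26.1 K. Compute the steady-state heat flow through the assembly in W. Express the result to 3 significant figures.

R_total = 0.13 + 2.71 + 0.133 + 0.029 = 3.002 m²·K/W
Q = A·ΔT/R = 27.7 × 26.1 / 3.002 = 240.8 W

241 W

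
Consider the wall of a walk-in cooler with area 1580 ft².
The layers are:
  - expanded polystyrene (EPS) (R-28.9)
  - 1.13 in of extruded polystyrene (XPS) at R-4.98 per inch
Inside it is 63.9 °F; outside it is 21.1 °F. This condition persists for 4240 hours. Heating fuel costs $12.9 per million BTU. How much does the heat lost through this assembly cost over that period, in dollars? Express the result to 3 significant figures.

107 dollars

1.13 × 4.98 = 5.627
R_total = 28.9 + 5.627 = 34.53 ft²·°F·h/BTU
Q = 1580 × (63.9 − 21.1) / 34.53 = 1959 BTU/h
E = 1959 × 4240 = 8304000 BTU
Cost = 8304000/10⁶ × 12.9 = $107.1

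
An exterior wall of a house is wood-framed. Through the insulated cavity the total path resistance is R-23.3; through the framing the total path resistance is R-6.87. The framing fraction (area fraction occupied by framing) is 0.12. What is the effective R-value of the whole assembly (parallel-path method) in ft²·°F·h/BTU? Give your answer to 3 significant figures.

U_eff = 0.88/23.3 + 0.12/6.87 = 0.03777 + 0.01747 = 0.05524
R_eff = 1/U_eff = 18.1 ft²·°F·h/BTU

18.1 ft²·°F·h/BTU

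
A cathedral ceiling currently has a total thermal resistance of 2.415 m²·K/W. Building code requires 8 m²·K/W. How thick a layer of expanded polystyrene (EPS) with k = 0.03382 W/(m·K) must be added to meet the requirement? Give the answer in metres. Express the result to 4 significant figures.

0.1889 m

ΔR = 8 − 2.415 = 5.585 m²·K/W
L = ΔR × k = 5.585 × 0.03382 = 0.18888 m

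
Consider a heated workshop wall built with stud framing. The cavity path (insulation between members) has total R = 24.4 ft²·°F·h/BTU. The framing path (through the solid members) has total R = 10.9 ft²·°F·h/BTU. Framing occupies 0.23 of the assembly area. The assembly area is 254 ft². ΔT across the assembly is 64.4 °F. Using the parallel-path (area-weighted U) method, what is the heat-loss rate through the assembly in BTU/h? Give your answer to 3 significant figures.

U_eff = 0.77/24.4 + 0.23/10.9 = 0.03156 + 0.0211 = 0.05266
R_eff = 1/U_eff = 18.99 ft²·°F·h/BTU
Q = 254 × 64.4 / 18.99 = 861.4 BTU/h

861 BTU/h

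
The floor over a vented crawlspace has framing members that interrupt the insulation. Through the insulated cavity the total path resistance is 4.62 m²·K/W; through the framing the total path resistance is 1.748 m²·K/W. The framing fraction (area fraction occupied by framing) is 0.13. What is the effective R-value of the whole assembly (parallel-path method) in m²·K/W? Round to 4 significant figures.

U_eff = 0.87/4.62 + 0.13/1.748 = 0.18831 + 0.074371 = 0.26268
R_eff = 1/U_eff = 3.8069 m²·K/W

3.807 m²·K/W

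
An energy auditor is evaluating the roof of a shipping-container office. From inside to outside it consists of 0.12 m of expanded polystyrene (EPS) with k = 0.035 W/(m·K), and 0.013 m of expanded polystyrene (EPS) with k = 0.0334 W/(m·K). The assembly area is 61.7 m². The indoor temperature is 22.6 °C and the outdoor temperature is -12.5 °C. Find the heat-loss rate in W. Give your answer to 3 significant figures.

0.12/0.035 = 3.429
0.013/0.0334 = 0.3892
R_total = 3.429 + 0.3892 = 3.818 m²·K/W
Q = A·ΔT/R = 61.7 × (22.6 − (-12.5)) / 3.818 = 567.3 W

567 W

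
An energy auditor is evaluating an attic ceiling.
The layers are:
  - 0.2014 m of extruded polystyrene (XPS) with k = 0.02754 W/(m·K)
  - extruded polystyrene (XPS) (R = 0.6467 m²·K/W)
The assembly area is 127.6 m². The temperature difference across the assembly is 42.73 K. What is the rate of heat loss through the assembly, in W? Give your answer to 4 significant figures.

685.0 W

0.2014/0.02754 = 7.313
R_total = 7.313 + 0.6467 = 7.9597 m²·K/W
Q = A·ΔT/R = 127.6 × 42.73 / 7.9597 = 684.99 W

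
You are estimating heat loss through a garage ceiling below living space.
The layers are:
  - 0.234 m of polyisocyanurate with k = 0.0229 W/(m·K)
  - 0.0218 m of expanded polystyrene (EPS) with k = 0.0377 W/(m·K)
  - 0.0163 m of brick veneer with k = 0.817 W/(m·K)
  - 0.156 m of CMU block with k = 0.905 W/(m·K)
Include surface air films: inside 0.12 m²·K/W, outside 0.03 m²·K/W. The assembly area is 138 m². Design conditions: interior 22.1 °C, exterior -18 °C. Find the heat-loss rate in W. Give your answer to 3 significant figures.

0.234/0.0229 = 10.22
0.0218/0.0377 = 0.5782
0.0163/0.817 = 0.01995
0.156/0.905 = 0.1724
R_total = 0.12 + 10.22 + 0.5782 + 0.01995 + 0.1724 + 0.03 = 11.14 m²·K/W
Q = A·ΔT/R = 138 × (22.1 − (-18)) / 11.14 = 496.8 W

497 W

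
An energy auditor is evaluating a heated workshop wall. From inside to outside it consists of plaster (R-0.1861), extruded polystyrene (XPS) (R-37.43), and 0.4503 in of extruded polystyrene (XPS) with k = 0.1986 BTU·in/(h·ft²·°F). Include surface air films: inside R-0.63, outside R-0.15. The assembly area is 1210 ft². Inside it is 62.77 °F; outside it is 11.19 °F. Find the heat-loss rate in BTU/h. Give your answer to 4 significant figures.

1535 BTU/h

0.4503/0.1986 = 2.2674
R_total = 0.63 + 0.1861 + 37.43 + 2.2674 + 0.15 = 40.663 ft²·°F·h/BTU
Q = A·ΔT/R = 1210 × (62.77 − 11.19) / 40.663 = 1534.8 BTU/h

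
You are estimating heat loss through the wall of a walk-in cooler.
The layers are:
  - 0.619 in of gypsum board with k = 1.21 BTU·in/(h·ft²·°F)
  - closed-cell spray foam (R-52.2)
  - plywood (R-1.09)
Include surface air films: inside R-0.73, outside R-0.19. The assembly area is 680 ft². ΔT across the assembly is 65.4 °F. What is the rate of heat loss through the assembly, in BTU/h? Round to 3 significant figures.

813 BTU/h

0.619/1.21 = 0.5116
R_total = 0.73 + 0.5116 + 52.2 + 1.09 + 0.19 = 54.72 ft²·°F·h/BTU
Q = A·ΔT/R = 680 × 65.4 / 54.72 = 812.7 BTU/h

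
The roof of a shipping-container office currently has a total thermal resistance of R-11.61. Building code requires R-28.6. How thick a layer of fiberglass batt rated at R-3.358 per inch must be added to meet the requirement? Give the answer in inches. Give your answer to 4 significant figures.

5.060 in

ΔR = 28.6 − 11.61 = 16.99 ft²·°F·h/BTU
L = ΔR / (R/in) = 16.99/3.358 = 5.0596 in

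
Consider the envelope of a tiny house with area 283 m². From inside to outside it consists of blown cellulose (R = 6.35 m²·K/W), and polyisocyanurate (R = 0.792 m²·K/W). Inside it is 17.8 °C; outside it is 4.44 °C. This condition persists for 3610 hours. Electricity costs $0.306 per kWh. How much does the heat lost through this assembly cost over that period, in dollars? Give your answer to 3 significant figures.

585 dollars

R_total = 6.35 + 0.792 = 7.142 m²·K/W
Q = 283 × (17.8 − 4.44) / 7.142 = 529.4 W
E = 529.4 W × 3610 h / 1000 = 1911 kWh
Cost = 1911 × 0.306 = $584.8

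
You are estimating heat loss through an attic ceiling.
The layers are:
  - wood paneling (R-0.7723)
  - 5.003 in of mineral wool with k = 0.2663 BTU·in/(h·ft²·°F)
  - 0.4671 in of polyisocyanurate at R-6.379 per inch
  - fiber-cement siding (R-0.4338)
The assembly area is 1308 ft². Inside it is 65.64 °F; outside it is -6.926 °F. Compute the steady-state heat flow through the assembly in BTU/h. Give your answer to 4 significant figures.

5.003/0.2663 = 18.787
0.4671 × 6.379 = 2.9796
R_total = 0.7723 + 18.787 + 2.9796 + 0.4338 = 22.973 ft²·°F·h/BTU
Q = A·ΔT/R = 1308 × (65.64 − (-6.926)) / 22.973 = 4131.7 BTU/h

4132 BTU/h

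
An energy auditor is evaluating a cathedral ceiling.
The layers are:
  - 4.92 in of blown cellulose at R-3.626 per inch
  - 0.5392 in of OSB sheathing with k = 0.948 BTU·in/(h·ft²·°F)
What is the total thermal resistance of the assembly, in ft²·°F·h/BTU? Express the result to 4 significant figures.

4.92 × 3.626 = 17.84
0.5392/0.948 = 0.56878
R_total = 17.84 + 0.56878 = 18.409 ft²·°F·h/BTU

18.41 ft²·°F·h/BTU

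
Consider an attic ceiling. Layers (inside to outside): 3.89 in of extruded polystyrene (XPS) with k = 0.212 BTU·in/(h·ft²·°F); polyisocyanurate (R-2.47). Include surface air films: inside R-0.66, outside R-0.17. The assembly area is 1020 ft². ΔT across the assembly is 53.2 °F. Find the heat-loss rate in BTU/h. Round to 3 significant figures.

3.89/0.212 = 18.35
R_total = 0.66 + 18.35 + 2.47 + 0.17 = 21.65 ft²·°F·h/BTU
Q = A·ΔT/R = 1020 × 53.2 / 21.65 = 2507 BTU/h

2510 BTU/h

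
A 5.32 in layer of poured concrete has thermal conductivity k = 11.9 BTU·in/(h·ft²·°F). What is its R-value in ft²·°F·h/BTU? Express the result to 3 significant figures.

0.447 ft²·°F·h/BTU

R = L/k = 5.32/11.9 = 0.4471 ft²·°F·h/BTU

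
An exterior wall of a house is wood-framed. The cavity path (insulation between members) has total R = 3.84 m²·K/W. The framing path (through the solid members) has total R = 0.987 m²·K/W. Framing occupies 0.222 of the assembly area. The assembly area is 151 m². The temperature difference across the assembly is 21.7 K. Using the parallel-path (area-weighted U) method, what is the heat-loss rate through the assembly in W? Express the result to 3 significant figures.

U_eff = 0.778/3.84 + 0.222/0.987 = 0.2026 + 0.2249 = 0.4275
R_eff = 1/U_eff = 2.339 m²·K/W
Q = 151 × 21.7 / 2.339 = 1401 W

1400 W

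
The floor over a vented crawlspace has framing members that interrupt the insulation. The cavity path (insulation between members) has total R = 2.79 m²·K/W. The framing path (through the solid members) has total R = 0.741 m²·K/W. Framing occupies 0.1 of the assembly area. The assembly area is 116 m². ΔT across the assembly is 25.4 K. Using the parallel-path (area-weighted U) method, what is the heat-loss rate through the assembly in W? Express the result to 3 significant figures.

U_eff = 0.9/2.79 + 0.1/0.741 = 0.3226 + 0.135 = 0.4575
R_eff = 1/U_eff = 2.186 m²·K/W
Q = 116 × 25.4 / 2.186 = 1348 W

1350 W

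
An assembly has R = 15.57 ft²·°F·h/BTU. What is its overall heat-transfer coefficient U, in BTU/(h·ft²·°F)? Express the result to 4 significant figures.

0.06423 BTU/(h·ft²·°F)

U = 1/R = 1/15.57 = 0.064226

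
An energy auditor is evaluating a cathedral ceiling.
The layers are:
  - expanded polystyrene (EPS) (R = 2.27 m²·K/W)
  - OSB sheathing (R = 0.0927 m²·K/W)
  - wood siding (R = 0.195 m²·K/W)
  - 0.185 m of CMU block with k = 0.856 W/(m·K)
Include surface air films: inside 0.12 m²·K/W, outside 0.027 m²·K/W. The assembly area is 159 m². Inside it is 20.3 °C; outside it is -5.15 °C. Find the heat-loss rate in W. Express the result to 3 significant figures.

0.185/0.856 = 0.2161
R_total = 0.12 + 2.27 + 0.0927 + 0.195 + 0.2161 + 0.027 = 2.921 m²·K/W
Q = A·ΔT/R = 159 × (20.3 − (-5.15)) / 2.921 = 1385 W

1390 W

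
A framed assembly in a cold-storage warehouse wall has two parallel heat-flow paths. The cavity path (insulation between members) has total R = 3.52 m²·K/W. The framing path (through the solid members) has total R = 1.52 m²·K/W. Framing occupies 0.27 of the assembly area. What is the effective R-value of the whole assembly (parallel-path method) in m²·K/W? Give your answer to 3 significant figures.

U_eff = 0.73/3.52 + 0.27/1.52 = 0.2074 + 0.1776 = 0.385
R_eff = 1/U_eff = 2.597 m²·K/W

2.60 m²·K/W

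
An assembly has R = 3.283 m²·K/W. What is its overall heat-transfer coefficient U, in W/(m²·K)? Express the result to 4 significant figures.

U = 1/R = 1/3.283 = 0.3046

0.3046 W/(m²·K)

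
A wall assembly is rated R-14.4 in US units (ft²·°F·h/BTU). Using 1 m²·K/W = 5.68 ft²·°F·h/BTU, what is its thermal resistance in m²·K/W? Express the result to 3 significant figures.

2.54 m²·K/W

R_SI = 14.4/5.68 = 2.535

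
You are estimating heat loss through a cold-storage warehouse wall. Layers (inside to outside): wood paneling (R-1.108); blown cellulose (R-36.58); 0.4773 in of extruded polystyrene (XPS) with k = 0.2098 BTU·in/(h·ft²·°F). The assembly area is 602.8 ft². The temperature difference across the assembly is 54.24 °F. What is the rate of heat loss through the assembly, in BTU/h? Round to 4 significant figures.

0.4773/0.2098 = 2.275
R_total = 1.108 + 36.58 + 2.275 = 39.963 ft²·°F·h/BTU
Q = A·ΔT/R = 602.8 × 54.24 / 39.963 = 818.15 BTU/h

818.2 BTU/h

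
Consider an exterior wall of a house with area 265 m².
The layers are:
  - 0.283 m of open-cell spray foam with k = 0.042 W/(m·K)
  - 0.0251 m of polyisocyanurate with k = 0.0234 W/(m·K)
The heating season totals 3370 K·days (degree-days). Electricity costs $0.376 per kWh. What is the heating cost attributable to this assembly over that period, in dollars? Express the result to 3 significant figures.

1030 dollars

0.283/0.042 = 6.738
0.0251/0.0234 = 1.073
R_total = 6.738 + 1.073 = 7.811 m²·K/W
E = A × HDD × 24 / R / 1000 = 265 × 3370 × 24 / 7.811 / 1000 = 2744 kWh
Cost = 2744 × 0.376 = $1032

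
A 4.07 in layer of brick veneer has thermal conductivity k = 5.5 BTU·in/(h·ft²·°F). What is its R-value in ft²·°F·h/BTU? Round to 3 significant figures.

0.740 ft²·°F·h/BTU

R = L/k = 4.07/5.5 = 0.74 ft²·°F·h/BTU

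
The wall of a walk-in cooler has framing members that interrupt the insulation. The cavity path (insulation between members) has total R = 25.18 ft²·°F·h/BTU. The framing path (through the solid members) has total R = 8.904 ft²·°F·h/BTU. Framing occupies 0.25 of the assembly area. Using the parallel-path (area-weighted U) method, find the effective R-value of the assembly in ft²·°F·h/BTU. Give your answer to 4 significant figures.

U_eff = 0.75/25.18 + 0.25/8.904 = 0.029786 + 0.028077 = 0.057863
R_eff = 1/U_eff = 17.282 ft²·°F·h/BTU

17.28 ft²·°F·h/BTU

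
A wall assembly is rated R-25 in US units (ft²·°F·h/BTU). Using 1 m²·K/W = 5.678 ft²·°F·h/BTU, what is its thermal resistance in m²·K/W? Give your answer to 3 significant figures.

4.40 m²·K/W

R_SI = 25/5.678 = 4.403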